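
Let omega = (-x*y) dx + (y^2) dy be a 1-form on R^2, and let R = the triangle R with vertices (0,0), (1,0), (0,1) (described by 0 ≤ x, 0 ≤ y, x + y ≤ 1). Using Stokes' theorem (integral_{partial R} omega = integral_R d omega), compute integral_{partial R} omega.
integral_(partial R) omega = 1/6

Stokes: integral_partial_R omega = integral_R d omega with d omega = (∂Q/∂x - ∂P/∂y) dx ∧ dy.
  ∂Q/∂x = 0
  ∂P/∂y = -x
  integrand = ∂Q/∂x - ∂P/∂y = x.
Integrating over R: integral_0^1 integral_0^{1-x} (x) dy dx = 1/6.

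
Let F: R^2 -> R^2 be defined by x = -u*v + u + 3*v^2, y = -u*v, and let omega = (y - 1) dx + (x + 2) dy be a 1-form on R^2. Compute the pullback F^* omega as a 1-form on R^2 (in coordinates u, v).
F^* omega = (2*u*v^2 - 2*u*v - 3*v^3 - v - 1) du + (2*u^2*v - u^2 - 9*u*v^2 - u - 6*v) dv

Using F^*(f dg) = (f ∘ F) d(g ∘ F), substitute each coordinate x_i by F_i(u, v) in f_i, and replace dx_i by d F_i = (∂F_i/∂u) du + (∂F_i/∂v) dv.
  For the x component: f_1(F) = -u*v - 1; d F_1 = (1 - v) du + (-u + 6*v) dv
  For the y component: f_2(F) = -u*v + u + 3*v^2 + 2; d F_2 = (-v) du + (-u) dv
Combining and collecting du, dv coefficients:
  coeff of du: 2*u*v^2 - 2*u*v - 3*v^3 - v - 1
  coeff of dv: 2*u^2*v - u^2 - 9*u*v^2 - u - 6*v
F^* omega = (2*u*v^2 - 2*u*v - 3*v^3 - v - 1) du + (2*u^2*v - u^2 - 9*u*v^2 - u - 6*v) dv.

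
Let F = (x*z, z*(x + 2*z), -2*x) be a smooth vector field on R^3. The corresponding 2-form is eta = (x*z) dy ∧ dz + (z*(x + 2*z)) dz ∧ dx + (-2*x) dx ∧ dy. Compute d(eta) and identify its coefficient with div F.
d(eta) = (z) dx ∧ dy ∧ dz; div F = z

For a 2-form in R^3 of the form above, applying d gives a 3-form with coefficient ∂P/∂x + ∂Q/∂y + ∂R/∂z:
  ∂P/∂x = z
  ∂Q/∂y = 0
  ∂R/∂z = 0
Sum = z, which is exactly div F.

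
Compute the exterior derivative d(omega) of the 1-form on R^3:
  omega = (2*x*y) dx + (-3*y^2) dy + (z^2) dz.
d(omega) = (-2*x) dx ∧ dy

For a 1-form omega = sum_i f_i dx_i, the exterior derivative is
  d(omega) = sum_{i < j} (∂f_j/∂x_i - ∂f_i/∂x_j) dx_i ∧ dx_j.
  coefficient of dx ∧ dy: ∂f_2/∂x - ∂f_1/∂y = ∂(-3*y^2)/∂x - ∂(2*x*y)/∂y = -2*x
Assembling: d(omega) = (-2*x) dx ∧ dy.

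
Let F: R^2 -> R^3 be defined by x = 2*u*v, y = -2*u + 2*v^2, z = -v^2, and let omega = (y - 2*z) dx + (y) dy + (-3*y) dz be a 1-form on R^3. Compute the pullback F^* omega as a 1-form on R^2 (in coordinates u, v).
F^* omega = (-4*u*v + 4*u + 8*v^3 - 4*v^2) du + (-4*u^2 + 8*u*v^2 - 20*u*v + 20*v^3) dv

Using F^*(f dg) = (f ∘ F) d(g ∘ F), substitute each coordinate x_i by F_i(u, v) in f_i, and replace dx_i by d F_i = (∂F_i/∂u) du + (∂F_i/∂v) dv.
  For the x component: f_1(F) = -2*u + 4*v^2; d F_1 = (2*v) du + (2*u) dv
  For the y component: f_2(F) = -2*u + 2*v^2; d F_2 = (-2) du + (4*v) dv
  For the z component: f_3(F) = 6*u - 6*v^2; d F_3 = (0) du + (-2*v) dv
Combining and collecting du, dv coefficients:
  coeff of du: -4*u*v + 4*u + 8*v^3 - 4*v^2
  coeff of dv: -4*u^2 + 8*u*v^2 - 20*u*v + 20*v^3
F^* omega = (-4*u*v + 4*u + 8*v^3 - 4*v^2) du + (-4*u^2 + 8*u*v^2 - 20*u*v + 20*v^3) dv.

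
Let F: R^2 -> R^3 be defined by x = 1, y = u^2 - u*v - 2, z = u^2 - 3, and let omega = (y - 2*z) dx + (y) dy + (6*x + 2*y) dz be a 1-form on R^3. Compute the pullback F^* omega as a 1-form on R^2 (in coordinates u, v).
F^* omega = (6*u^3 - 7*u^2*v + u*v^2 + 2*v) du + (u*(-u^2 + u*v + 2)) dv

Using F^*(f dg) = (f ∘ F) d(g ∘ F), substitute each coordinate x_i by F_i(u, v) in f_i, and replace dx_i by d F_i = (∂F_i/∂u) du + (∂F_i/∂v) dv.
  For the x component: f_1(F) = -u^2 - u*v + 4; d F_1 = (0) du + (0) dv
  For the y component: f_2(F) = u^2 - u*v - 2; d F_2 = (2*u - v) du + (-u) dv
  For the z component: f_3(F) = 2*u^2 - 2*u*v + 2; d F_3 = (2*u) du + (0) dv
Combining and collecting du, dv coefficients:
  coeff of du: 6*u^3 - 7*u^2*v + u*v^2 + 2*v
  coeff of dv: u*(-u^2 + u*v + 2)
F^* omega = (6*u^3 - 7*u^2*v + u*v^2 + 2*v) du + (u*(-u^2 + u*v + 2)) dv.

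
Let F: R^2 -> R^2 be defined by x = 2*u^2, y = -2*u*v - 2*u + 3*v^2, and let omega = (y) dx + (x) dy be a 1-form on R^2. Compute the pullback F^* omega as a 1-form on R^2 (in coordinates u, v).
F^* omega = (12*u*(-u*v - u + v^2)) du + (4*u^2*(-u + 3*v)) dv

Using F^*(f dg) = (f ∘ F) d(g ∘ F), substitute each coordinate x_i by F_i(u, v) in f_i, and replace dx_i by d F_i = (∂F_i/∂u) du + (∂F_i/∂v) dv.
  For the x component: f_1(F) = -2*u*v - 2*u + 3*v^2; d F_1 = (4*u) du + (0) dv
  For the y component: f_2(F) = 2*u^2; d F_2 = (-2*v - 2) du + (-2*u + 6*v) dv
Combining and collecting du, dv coefficients:
  coeff of du: 12*u*(-u*v - u + v^2)
  coeff of dv: 4*u^2*(-u + 3*v)
F^* omega = (12*u*(-u*v - u + v^2)) du + (4*u^2*(-u + 3*v)) dv.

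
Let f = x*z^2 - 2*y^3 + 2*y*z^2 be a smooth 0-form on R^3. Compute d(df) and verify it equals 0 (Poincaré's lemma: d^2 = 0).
d(df) = 0

Step 1: df = sum_i (∂f/∂x_i) dx_i = (z^2) dx + (-6*y^2 + 2*z^2) dy + (2*z*(x + 2*y)) dz.
Step 2: Apply d again. Using the 1-form formula, the coefficient of dx ∧ dy in d(df) is ∂^2 f/∂x ∂y - ∂^2 f/∂y ∂x = (0) - (0) = 0 (equality of mixed partials for smooth f).
Similarly for dx ∧ dz and dy ∧ dz — all coefficients vanish. So d(df) = 0.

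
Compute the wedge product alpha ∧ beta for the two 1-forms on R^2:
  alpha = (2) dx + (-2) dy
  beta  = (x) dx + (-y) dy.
alpha ∧ beta = (2*x - 2*y) dx ∧ dy

Distribute the wedge, using dx_i ∧ dx_j = -dx_j ∧ dx_i and dx_i ∧ dx_i = 0. For each pair (i, j) with i < j, the coefficient of dx_i ∧ dx_j in alpha ∧ beta is (alpha_i * beta_j - alpha_j * beta_i). Collecting: alpha ∧ beta = (2*x - 2*y) dx ∧ dy.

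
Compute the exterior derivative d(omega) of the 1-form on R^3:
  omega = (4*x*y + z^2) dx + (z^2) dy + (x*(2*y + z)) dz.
d(omega) = (-4*x) dx ∧ dy + (2*y - z) dx ∧ dz + (2*x - 2*z) dy ∧ dz

For a 1-form omega = sum_i f_i dx_i, the exterior derivative is
  d(omega) = sum_{i < j} (∂f_j/∂x_i - ∂f_i/∂x_j) dx_i ∧ dx_j.
  coefficient of dx ∧ dy: ∂f_2/∂x - ∂f_1/∂y = ∂(z^2)/∂x - ∂(4*x*y + z^2)/∂y = -4*x
  coefficient of dx ∧ dz: ∂f_3/∂x - ∂f_1/∂z = ∂(x*(2*y + z))/∂x - ∂(4*x*y + z^2)/∂z = 2*y - z
  coefficient of dy ∧ dz: ∂f_3/∂y - ∂f_2/∂z = ∂(x*(2*y + z))/∂y - ∂(z^2)/∂z = 2*x - 2*z
Assembling: d(omega) = (-4*x) dx ∧ dy + (2*y - z) dx ∧ dz + (2*x - 2*z) dy ∧ dz.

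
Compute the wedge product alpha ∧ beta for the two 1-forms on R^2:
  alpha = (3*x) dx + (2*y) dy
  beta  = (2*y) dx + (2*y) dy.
alpha ∧ beta = (2*y*(3*x - 2*y)) dx ∧ dy

Distribute the wedge, using dx_i ∧ dx_j = -dx_j ∧ dx_i and dx_i ∧ dx_i = 0. For each pair (i, j) with i < j, the coefficient of dx_i ∧ dx_j in alpha ∧ beta is (alpha_i * beta_j - alpha_j * beta_i). Collecting: alpha ∧ beta = (2*y*(3*x - 2*y)) dx ∧ dy.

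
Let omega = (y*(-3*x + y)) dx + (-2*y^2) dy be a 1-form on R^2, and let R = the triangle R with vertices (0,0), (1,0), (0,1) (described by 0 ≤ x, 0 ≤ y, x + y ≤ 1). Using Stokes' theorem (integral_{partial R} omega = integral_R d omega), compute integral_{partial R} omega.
integral_(partial R) omega = 1/6

Stokes: integral_partial_R omega = integral_R d omega with d omega = (∂Q/∂x - ∂P/∂y) dx ∧ dy.
  ∂Q/∂x = 0
  ∂P/∂y = -3*x + 2*y
  integrand = ∂Q/∂x - ∂P/∂y = 3*x - 2*y.
Integrating over R: integral_0^1 integral_0^{1-x} (3*x - 2*y) dy dx = 1/6.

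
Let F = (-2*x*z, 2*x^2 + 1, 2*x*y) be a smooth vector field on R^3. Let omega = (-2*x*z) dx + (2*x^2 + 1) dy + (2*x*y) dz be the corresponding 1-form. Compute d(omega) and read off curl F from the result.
d(omega) = (2*x) dy ∧ dz + (-2*x - 2*y) dz ∧ dx + (4*x) dx ∧ dy; curl F = (2*x, -2*x - 2*y, 4*x)

d omega = sum_{i<j} (∂f_j/∂x_i - ∂f_i/∂x_j) dx_i ∧ dx_j. Under the identification (dy ∧ dz, dz ∧ dx, dx ∧ dy) ↔ (e_x, e_y, e_z), the coefficients are exactly the components of curl F. Compute:
  ∂R/∂y - ∂Q/∂z = (2*x) - (0) = 2*x
  ∂P/∂z - ∂R/∂x = (-2*x) - (2*y) = -2*x - 2*y
  ∂Q/∂x - ∂P/∂y = (4*x) - (0) = 4*x.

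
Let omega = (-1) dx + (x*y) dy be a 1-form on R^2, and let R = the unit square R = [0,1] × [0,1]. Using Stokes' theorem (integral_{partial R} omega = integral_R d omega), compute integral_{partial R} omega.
integral_(partial R) omega = 1/2

Stokes: integral_partial_R omega = integral_R d omega with d omega = (∂Q/∂x - ∂P/∂y) dx ∧ dy.
  ∂Q/∂x = y
  ∂P/∂y = 0
  integrand = ∂Q/∂x - ∂P/∂y = y.
Integrating over R: integral_0^1 integral_0^1 (y) dx dy = 1/2.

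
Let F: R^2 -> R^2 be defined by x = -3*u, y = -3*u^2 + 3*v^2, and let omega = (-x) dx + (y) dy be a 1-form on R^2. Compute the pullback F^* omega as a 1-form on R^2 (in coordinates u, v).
F^* omega = (9*u*(2*u^2 - 2*v^2 - 1)) du + (18*v*(-u^2 + v^2)) dv

Using F^*(f dg) = (f ∘ F) d(g ∘ F), substitute each coordinate x_i by F_i(u, v) in f_i, and replace dx_i by d F_i = (∂F_i/∂u) du + (∂F_i/∂v) dv.
  For the x component: f_1(F) = 3*u; d F_1 = (-3) du + (0) dv
  For the y component: f_2(F) = -3*u^2 + 3*v^2; d F_2 = (-6*u) du + (6*v) dv
Combining and collecting du, dv coefficients:
  coeff of du: 9*u*(2*u^2 - 2*v^2 - 1)
  coeff of dv: 18*v*(-u^2 + v^2)
F^* omega = (9*u*(2*u^2 - 2*v^2 - 1)) du + (18*v*(-u^2 + v^2)) dv.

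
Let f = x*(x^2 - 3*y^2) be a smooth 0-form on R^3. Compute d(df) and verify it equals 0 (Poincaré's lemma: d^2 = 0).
d(df) = 0

Step 1: df = sum_i (∂f/∂x_i) dx_i = (3*x^2 - 3*y^2) dx + (-6*x*y) dy + (0) dz.
Step 2: Apply d again. Using the 1-form formula, the coefficient of dx ∧ dy in d(df) is ∂^2 f/∂x ∂y - ∂^2 f/∂y ∂x = (-6*y) - (-6*y) = 0 (equality of mixed partials for smooth f).
Similarly for dx ∧ dz and dy ∧ dz — all coefficients vanish. So d(df) = 0.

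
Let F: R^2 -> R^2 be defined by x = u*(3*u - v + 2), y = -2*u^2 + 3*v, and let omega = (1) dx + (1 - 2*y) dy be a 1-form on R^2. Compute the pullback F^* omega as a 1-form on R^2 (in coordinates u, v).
F^* omega = (-16*u^3 + 24*u*v + 2*u - v + 2) du + (12*u^2 - u - 18*v + 3) dv

Using F^*(f dg) = (f ∘ F) d(g ∘ F), substitute each coordinate x_i by F_i(u, v) in f_i, and replace dx_i by d F_i = (∂F_i/∂u) du + (∂F_i/∂v) dv.
  For the x component: f_1(F) = 1; d F_1 = (6*u - v + 2) du + (-u) dv
  For the y component: f_2(F) = 4*u^2 - 6*v + 1; d F_2 = (-4*u) du + (3) dv
Combining and collecting du, dv coefficients:
  coeff of du: -16*u^3 + 24*u*v + 2*u - v + 2
  coeff of dv: 12*u^2 - u - 18*v + 3
F^* omega = (-16*u^3 + 24*u*v + 2*u - v + 2) du + (12*u^2 - u - 18*v + 3) dv.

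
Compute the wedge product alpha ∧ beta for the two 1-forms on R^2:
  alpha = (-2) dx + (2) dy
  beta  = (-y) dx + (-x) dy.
alpha ∧ beta = (2*x + 2*y) dx ∧ dy

Distribute the wedge, using dx_i ∧ dx_j = -dx_j ∧ dx_i and dx_i ∧ dx_i = 0. For each pair (i, j) with i < j, the coefficient of dx_i ∧ dx_j in alpha ∧ beta is (alpha_i * beta_j - alpha_j * beta_i). Collecting: alpha ∧ beta = (2*x + 2*y) dx ∧ dy.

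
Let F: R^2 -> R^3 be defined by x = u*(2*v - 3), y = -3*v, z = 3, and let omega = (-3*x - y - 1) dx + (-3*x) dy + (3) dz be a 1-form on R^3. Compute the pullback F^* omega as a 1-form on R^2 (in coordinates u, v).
F^* omega = (-12*u*v^2 + 36*u*v - 27*u + 6*v^2 - 11*v + 3) du + (u*(-12*u*v + 18*u + 24*v - 29)) dv

Using F^*(f dg) = (f ∘ F) d(g ∘ F), substitute each coordinate x_i by F_i(u, v) in f_i, and replace dx_i by d F_i = (∂F_i/∂u) du + (∂F_i/∂v) dv.
  For the x component: f_1(F) = -6*u*v + 9*u + 3*v - 1; d F_1 = (2*v - 3) du + (2*u) dv
  For the y component: f_2(F) = 3*u*(3 - 2*v); d F_2 = (0) du + (-3) dv
  For the z component: f_3(F) = 3; d F_3 = (0) du + (0) dv
Combining and collecting du, dv coefficients:
  coeff of du: -12*u*v^2 + 36*u*v - 27*u + 6*v^2 - 11*v + 3
  coeff of dv: u*(-12*u*v + 18*u + 24*v - 29)
F^* omega = (-12*u*v^2 + 36*u*v - 27*u + 6*v^2 - 11*v + 3) du + (u*(-12*u*v + 18*u + 24*v - 29)) dv.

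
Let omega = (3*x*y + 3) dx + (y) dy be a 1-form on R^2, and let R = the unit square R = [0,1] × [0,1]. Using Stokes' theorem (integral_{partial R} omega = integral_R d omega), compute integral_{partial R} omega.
integral_(partial R) omega = -3/2

Stokes: integral_partial_R omega = integral_R d omega with d omega = (∂Q/∂x - ∂P/∂y) dx ∧ dy.
  ∂Q/∂x = 0
  ∂P/∂y = 3*x
  integrand = ∂Q/∂x - ∂P/∂y = -3*x.
Integrating over R: integral_0^1 integral_0^1 (-3*x) dx dy = -3/2.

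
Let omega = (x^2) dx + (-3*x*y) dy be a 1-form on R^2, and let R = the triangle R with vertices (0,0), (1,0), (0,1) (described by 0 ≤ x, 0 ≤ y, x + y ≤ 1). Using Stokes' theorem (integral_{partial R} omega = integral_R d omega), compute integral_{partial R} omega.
integral_(partial R) omega = -1/2

Stokes: integral_partial_R omega = integral_R d omega with d omega = (∂Q/∂x - ∂P/∂y) dx ∧ dy.
  ∂Q/∂x = -3*y
  ∂P/∂y = 0
  integrand = ∂Q/∂x - ∂P/∂y = -3*y.
Integrating over R: integral_0^1 integral_0^{1-x} (-3*y) dy dx = -1/2.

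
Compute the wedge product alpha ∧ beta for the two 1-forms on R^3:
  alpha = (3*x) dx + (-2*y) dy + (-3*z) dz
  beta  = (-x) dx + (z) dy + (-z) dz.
alpha ∧ beta = (x*(-2*y + 3*z)) dx ∧ dy + (-6*x*z) dx ∧ dz + (z*(2*y + 3*z)) dy ∧ dz

Distribute the wedge, using dx_i ∧ dx_j = -dx_j ∧ dx_i and dx_i ∧ dx_i = 0. For each pair (i, j) with i < j, the coefficient of dx_i ∧ dx_j in alpha ∧ beta is (alpha_i * beta_j - alpha_j * beta_i). Collecting: alpha ∧ beta = (x*(-2*y + 3*z)) dx ∧ dy + (-6*x*z) dx ∧ dz + (z*(2*y + 3*z)) dy ∧ dz.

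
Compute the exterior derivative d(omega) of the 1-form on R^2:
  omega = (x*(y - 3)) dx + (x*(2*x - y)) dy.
d(omega) = (3*x - y) dx ∧ dy

For a 1-form omega = sum_i f_i dx_i, the exterior derivative is
  d(omega) = sum_{i < j} (∂f_j/∂x_i - ∂f_i/∂x_j) dx_i ∧ dx_j.
  coefficient of dx ∧ dy: ∂f_2/∂x - ∂f_1/∂y = ∂(x*(2*x - y))/∂x - ∂(x*(y - 3))/∂y = 3*x - y
Assembling: d(omega) = (3*x - y) dx ∧ dy.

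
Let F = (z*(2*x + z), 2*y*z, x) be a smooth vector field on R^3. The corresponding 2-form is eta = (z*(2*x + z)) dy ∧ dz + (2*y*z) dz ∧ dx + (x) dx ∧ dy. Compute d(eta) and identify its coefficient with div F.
d(eta) = (4*z) dx ∧ dy ∧ dz; div F = 4*z

For a 2-form in R^3 of the form above, applying d gives a 3-form with coefficient ∂P/∂x + ∂Q/∂y + ∂R/∂z:
  ∂P/∂x = 2*z
  ∂Q/∂y = 2*z
  ∂R/∂z = 0
Sum = 4*z, which is exactly div F.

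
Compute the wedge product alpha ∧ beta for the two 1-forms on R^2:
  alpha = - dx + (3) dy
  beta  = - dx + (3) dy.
alpha ∧ beta = 0

Distribute the wedge, using dx_i ∧ dx_j = -dx_j ∧ dx_i and dx_i ∧ dx_i = 0. For each pair (i, j) with i < j, the coefficient of dx_i ∧ dx_j in alpha ∧ beta is (alpha_i * beta_j - alpha_j * beta_i). Collecting: alpha ∧ beta = 0.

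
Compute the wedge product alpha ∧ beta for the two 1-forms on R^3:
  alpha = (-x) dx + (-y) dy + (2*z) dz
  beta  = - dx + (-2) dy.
alpha ∧ beta = (2*x - y) dx ∧ dy + (2*z) dx ∧ dz + (4*z) dy ∧ dz

Distribute the wedge, using dx_i ∧ dx_j = -dx_j ∧ dx_i and dx_i ∧ dx_i = 0. For each pair (i, j) with i < j, the coefficient of dx_i ∧ dx_j in alpha ∧ beta is (alpha_i * beta_j - alpha_j * beta_i). Collecting: alpha ∧ beta = (2*x - y) dx ∧ dy + (2*z) dx ∧ dz + (4*z) dy ∧ dz.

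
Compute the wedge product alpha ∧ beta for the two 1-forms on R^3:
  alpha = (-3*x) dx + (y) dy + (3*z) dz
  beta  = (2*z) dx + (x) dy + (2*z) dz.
alpha ∧ beta = (-3*x^2 - 2*y*z) dx ∧ dy + (-6*z*(x + z)) dx ∧ dz + (z*(-3*x + 2*y)) dy ∧ dz

Distribute the wedge, using dx_i ∧ dx_j = -dx_j ∧ dx_i and dx_i ∧ dx_i = 0. For each pair (i, j) with i < j, the coefficient of dx_i ∧ dx_j in alpha ∧ beta is (alpha_i * beta_j - alpha_j * beta_i). Collecting: alpha ∧ beta = (-3*x^2 - 2*y*z) dx ∧ dy + (-6*z*(x + z)) dx ∧ dz + (z*(-3*x + 2*y)) dy ∧ dz.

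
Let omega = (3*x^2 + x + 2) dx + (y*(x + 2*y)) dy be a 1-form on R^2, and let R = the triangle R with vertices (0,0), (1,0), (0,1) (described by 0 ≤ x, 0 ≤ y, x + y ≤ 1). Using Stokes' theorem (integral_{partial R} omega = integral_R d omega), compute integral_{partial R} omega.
integral_(partial R) omega = 1/6

Stokes: integral_partial_R omega = integral_R d omega with d omega = (∂Q/∂x - ∂P/∂y) dx ∧ dy.
  ∂Q/∂x = y
  ∂P/∂y = 0
  integrand = ∂Q/∂x - ∂P/∂y = y.
Integrating over R: integral_0^1 integral_0^{1-x} (y) dy dx = 1/6.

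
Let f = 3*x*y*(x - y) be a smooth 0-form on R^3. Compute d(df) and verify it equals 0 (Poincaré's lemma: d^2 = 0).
d(df) = 0

Step 1: df = sum_i (∂f/∂x_i) dx_i = (3*y*(2*x - y)) dx + (3*x*(x - 2*y)) dy + (0) dz.
Step 2: Apply d again. Using the 1-form formula, the coefficient of dx ∧ dy in d(df) is ∂^2 f/∂x ∂y - ∂^2 f/∂y ∂x = (6*x - 6*y) - (6*x - 6*y) = 0 (equality of mixed partials for smooth f).
Similarly for dx ∧ dz and dy ∧ dz — all coefficients vanish. So d(df) = 0.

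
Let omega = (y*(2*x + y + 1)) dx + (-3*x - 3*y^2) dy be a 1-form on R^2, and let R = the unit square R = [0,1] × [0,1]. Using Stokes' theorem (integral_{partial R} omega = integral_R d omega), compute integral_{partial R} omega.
integral_(partial R) omega = -6

Stokes: integral_partial_R omega = integral_R d omega with d omega = (∂Q/∂x - ∂P/∂y) dx ∧ dy.
  ∂Q/∂x = -3
  ∂P/∂y = 2*x + 2*y + 1
  integrand = ∂Q/∂x - ∂P/∂y = -2*x - 2*y - 4.
Integrating over R: integral_0^1 integral_0^1 (-2*x - 2*y - 4) dx dy = -6.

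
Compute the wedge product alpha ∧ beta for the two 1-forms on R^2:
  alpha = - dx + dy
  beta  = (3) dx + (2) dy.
alpha ∧ beta = (-5) dx ∧ dy

Distribute the wedge, using dx_i ∧ dx_j = -dx_j ∧ dx_i and dx_i ∧ dx_i = 0. For each pair (i, j) with i < j, the coefficient of dx_i ∧ dx_j in alpha ∧ beta is (alpha_i * beta_j - alpha_j * beta_i). Collecting: alpha ∧ beta = (-5) dx ∧ dy.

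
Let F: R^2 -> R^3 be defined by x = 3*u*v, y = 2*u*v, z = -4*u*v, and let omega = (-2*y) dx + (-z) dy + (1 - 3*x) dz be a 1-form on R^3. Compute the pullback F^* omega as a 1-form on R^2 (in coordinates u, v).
F^* omega = (4*v*(8*u*v - 1)) du + (4*u*(8*u*v - 1)) dv

Using F^*(f dg) = (f ∘ F) d(g ∘ F), substitute each coordinate x_i by F_i(u, v) in f_i, and replace dx_i by d F_i = (∂F_i/∂u) du + (∂F_i/∂v) dv.
  For the x component: f_1(F) = -4*u*v; d F_1 = (3*v) du + (3*u) dv
  For the y component: f_2(F) = 4*u*v; d F_2 = (2*v) du + (2*u) dv
  For the z component: f_3(F) = -9*u*v + 1; d F_3 = (-4*v) du + (-4*u) dv
Combining and collecting du, dv coefficients:
  coeff of du: 4*v*(8*u*v - 1)
  coeff of dv: 4*u*(8*u*v - 1)
F^* omega = (4*v*(8*u*v - 1)) du + (4*u*(8*u*v - 1)) dv.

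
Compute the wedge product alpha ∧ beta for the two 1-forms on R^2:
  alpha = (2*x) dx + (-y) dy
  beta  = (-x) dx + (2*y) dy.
alpha ∧ beta = (3*x*y) dx ∧ dy

Distribute the wedge, using dx_i ∧ dx_j = -dx_j ∧ dx_i and dx_i ∧ dx_i = 0. For each pair (i, j) with i < j, the coefficient of dx_i ∧ dx_j in alpha ∧ beta is (alpha_i * beta_j - alpha_j * beta_i). Collecting: alpha ∧ beta = (3*x*y) dx ∧ dy.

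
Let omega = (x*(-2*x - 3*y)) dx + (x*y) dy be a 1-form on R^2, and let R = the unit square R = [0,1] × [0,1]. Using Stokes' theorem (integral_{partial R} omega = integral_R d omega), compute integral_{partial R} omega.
integral_(partial R) omega = 2

Stokes: integral_partial_R omega = integral_R d omega with d omega = (∂Q/∂x - ∂P/∂y) dx ∧ dy.
  ∂Q/∂x = y
  ∂P/∂y = -3*x
  integrand = ∂Q/∂x - ∂P/∂y = 3*x + y.
Integrating over R: integral_0^1 integral_0^1 (3*x + y) dx dy = 2.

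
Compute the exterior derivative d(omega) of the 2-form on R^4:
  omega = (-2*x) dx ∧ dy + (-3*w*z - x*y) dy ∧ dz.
d(omega) = (-y) dx ∧ dy ∧ dz + (-3*z) dy ∧ dz ∧ dw

For a 2-form omega = sum_{i<j} g_{ij} dx_i ∧ dx_j, the exterior derivative is
  d(omega) = sum_{i<j} d(g_{ij}) ∧ dx_i ∧ dx_j = sum_{i<j, k} (∂g_{ij}/∂x_k) dx_k ∧ dx_i ∧ dx_j.
Expand each term, using dx_k ∧ dx_i ∧ dx_j = sgn(permutation) dx_{(a)} ∧ dx_{(b)} ∧ dx_{(c)} with (a < b < c) sorted:
  d(-3*w*z - x*y) includes (∂/∂x)(-3*w*z - x*y) dx = (-y) dx, which multiplied by dy ∧ dz gives (-y) dx ∧ dy ∧ dz
  d(-3*w*z - x*y) includes (∂/∂w)(-3*w*z - x*y) dw = (-3*z) dw, which multiplied by dy ∧ dz gives (-3*z) dy ∧ dz ∧ dw
Collecting like 3-forms: d(omega) = (-y) dx ∧ dy ∧ dz + (-3*z) dy ∧ dz ∧ dw.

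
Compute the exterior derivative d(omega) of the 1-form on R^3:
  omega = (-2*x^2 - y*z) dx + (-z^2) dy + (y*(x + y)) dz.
d(omega) = (z) dx ∧ dy + (2*y) dx ∧ dz + (x + 2*y + 2*z) dy ∧ dz

For a 1-form omega = sum_i f_i dx_i, the exterior derivative is
  d(omega) = sum_{i < j} (∂f_j/∂x_i - ∂f_i/∂x_j) dx_i ∧ dx_j.
  coefficient of dx ∧ dy: ∂f_2/∂x - ∂f_1/∂y = ∂(-z^2)/∂x - ∂(-2*x^2 - y*z)/∂y = z
  coefficient of dx ∧ dz: ∂f_3/∂x - ∂f_1/∂z = ∂(y*(x + y))/∂x - ∂(-2*x^2 - y*z)/∂z = 2*y
  coefficient of dy ∧ dz: ∂f_3/∂y - ∂f_2/∂z = ∂(y*(x + y))/∂y - ∂(-z^2)/∂z = x + 2*y + 2*z
Assembling: d(omega) = (z) dx ∧ dy + (2*y) dx ∧ dz + (x + 2*y + 2*z) dy ∧ dz.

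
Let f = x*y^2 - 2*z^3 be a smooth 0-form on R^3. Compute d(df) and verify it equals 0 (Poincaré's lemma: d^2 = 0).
d(df) = 0

Step 1: df = sum_i (∂f/∂x_i) dx_i = (y^2) dx + (2*x*y) dy + (-6*z^2) dz.
Step 2: Apply d again. Using the 1-form formula, the coefficient of dx ∧ dy in d(df) is ∂^2 f/∂x ∂y - ∂^2 f/∂y ∂x = (2*y) - (2*y) = 0 (equality of mixed partials for smooth f).
Similarly for dx ∧ dz and dy ∧ dz — all coefficients vanish. So d(df) = 0.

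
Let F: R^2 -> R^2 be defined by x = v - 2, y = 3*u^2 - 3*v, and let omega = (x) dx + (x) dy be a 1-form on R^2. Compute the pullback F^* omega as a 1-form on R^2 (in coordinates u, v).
F^* omega = (6*u*(v - 2)) du + (4 - 2*v) dv

Using F^*(f dg) = (f ∘ F) d(g ∘ F), substitute each coordinate x_i by F_i(u, v) in f_i, and replace dx_i by d F_i = (∂F_i/∂u) du + (∂F_i/∂v) dv.
  For the x component: f_1(F) = v - 2; d F_1 = (0) du + (1) dv
  For the y component: f_2(F) = v - 2; d F_2 = (6*u) du + (-3) dv
Combining and collecting du, dv coefficients:
  coeff of du: 6*u*(v - 2)
  coeff of dv: 4 - 2*v
F^* omega = (6*u*(v - 2)) du + (4 - 2*v) dv.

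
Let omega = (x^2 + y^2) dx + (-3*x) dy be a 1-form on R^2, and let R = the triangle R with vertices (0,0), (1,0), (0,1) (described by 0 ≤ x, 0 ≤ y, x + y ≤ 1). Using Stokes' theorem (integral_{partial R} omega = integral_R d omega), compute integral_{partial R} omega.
integral_(partial R) omega = -11/6

Stokes: integral_partial_R omega = integral_R d omega with d omega = (∂Q/∂x - ∂P/∂y) dx ∧ dy.
  ∂Q/∂x = -3
  ∂P/∂y = 2*y
  integrand = ∂Q/∂x - ∂P/∂y = -2*y - 3.
Integrating over R: integral_0^1 integral_0^{1-x} (-2*y - 3) dy dx = -11/6.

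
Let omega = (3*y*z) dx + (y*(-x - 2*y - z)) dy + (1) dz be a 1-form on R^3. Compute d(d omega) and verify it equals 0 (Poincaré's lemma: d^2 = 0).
d(d omega) = 0

Step 1: d omega = sum_{i<j} (∂f_j/∂x_i - ∂f_i/∂x_j) dx_i ∧ dx_j:
  coeff of dx ∧ dy: -y - 3*z
  coeff of dx ∧ dz: -3*y
  coeff of dy ∧ dz: y
Step 2: Apply d again to each 2-form coefficient. The only possible 3-form in R^3 is dx ∧ dy ∧ dz, with coefficient
  ∂(coeff of dy∧dz)/∂x - ∂(coeff of dx∧dz)/∂y + ∂(coeff of dx∧dy)/∂z
  = ∂/∂x (y) - ∂/∂y (-3*y) + ∂/∂z (-y - 3*z).
Each of these terms simplifies to sums of mixed partials that cancel in pairs. The result is 0 (by equality of mixed partials for smooth functions — Schwarz / Clairaut).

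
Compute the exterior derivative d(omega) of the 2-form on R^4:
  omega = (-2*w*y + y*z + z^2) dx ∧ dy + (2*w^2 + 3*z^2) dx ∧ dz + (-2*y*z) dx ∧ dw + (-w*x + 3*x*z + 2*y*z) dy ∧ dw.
d(omega) = (y + 2*z) dx ∧ dy ∧ dz + (-w - 2*y + 5*z) dx ∧ dy ∧ dw + (4*w + 2*y) dx ∧ dz ∧ dw + (-3*x - 2*y) dy ∧ dz ∧ dw

For a 2-form omega = sum_{i<j} g_{ij} dx_i ∧ dx_j, the exterior derivative is
  d(omega) = sum_{i<j} d(g_{ij}) ∧ dx_i ∧ dx_j = sum_{i<j, k} (∂g_{ij}/∂x_k) dx_k ∧ dx_i ∧ dx_j.
Expand each term, using dx_k ∧ dx_i ∧ dx_j = sgn(permutation) dx_{(a)} ∧ dx_{(b)} ∧ dx_{(c)} with (a < b < c) sorted:
  d(-2*w*y + y*z + z^2) includes (∂/∂z)(-2*w*y + y*z + z^2) dz = (y + 2*z) dz, which multiplied by dx ∧ dy gives (y + 2*z) dx ∧ dy ∧ dz
  d(-2*w*y + y*z + z^2) includes (∂/∂w)(-2*w*y + y*z + z^2) dw = (-2*y) dw, which multiplied by dx ∧ dy gives (-2*y) dx ∧ dy ∧ dw
  d(2*w^2 + 3*z^2) includes (∂/∂w)(2*w^2 + 3*z^2) dw = (4*w) dw, which multiplied by dx ∧ dz gives (4*w) dx ∧ dz ∧ dw
  d(-2*y*z) includes (∂/∂y)(-2*y*z) dy = (-2*z) dy, which multiplied by dx ∧ dw gives (2*z) dx ∧ dy ∧ dw
  d(-2*y*z) includes (∂/∂z)(-2*y*z) dz = (-2*y) dz, which multiplied by dx ∧ dw gives (2*y) dx ∧ dz ∧ dw
  d(-w*x + 3*x*z + 2*y*z) includes (∂/∂x)(-w*x + 3*x*z + 2*y*z) dx = (-w + 3*z) dx, which multiplied by dy ∧ dw gives (-w + 3*z) dx ∧ dy ∧ dw
  d(-w*x + 3*x*z + 2*y*z) includes (∂/∂z)(-w*x + 3*x*z + 2*y*z) dz = (3*x + 2*y) dz, which multiplied by dy ∧ dw gives (-3*x - 2*y) dy ∧ dz ∧ dw
Collecting like 3-forms: d(omega) = (y + 2*z) dx ∧ dy ∧ dz + (-w - 2*y + 5*z) dx ∧ dy ∧ dw + (4*w + 2*y) dx ∧ dz ∧ dw + (-3*x - 2*y) dy ∧ dz ∧ dw.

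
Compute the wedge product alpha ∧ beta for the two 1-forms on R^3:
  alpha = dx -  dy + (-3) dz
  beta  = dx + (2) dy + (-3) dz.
alpha ∧ beta = (3) dx ∧ dy + (9) dy ∧ dz

Distribute the wedge, using dx_i ∧ dx_j = -dx_j ∧ dx_i and dx_i ∧ dx_i = 0. For each pair (i, j) with i < j, the coefficient of dx_i ∧ dx_j in alpha ∧ beta is (alpha_i * beta_j - alpha_j * beta_i). Collecting: alpha ∧ beta = (3) dx ∧ dy + (9) dy ∧ dz.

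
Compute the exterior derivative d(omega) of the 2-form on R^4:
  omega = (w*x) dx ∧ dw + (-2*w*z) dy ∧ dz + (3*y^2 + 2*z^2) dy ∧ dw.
d(omega) = (-6*z) dy ∧ dz ∧ dw

For a 2-form omega = sum_{i<j} g_{ij} dx_i ∧ dx_j, the exterior derivative is
  d(omega) = sum_{i<j} d(g_{ij}) ∧ dx_i ∧ dx_j = sum_{i<j, k} (∂g_{ij}/∂x_k) dx_k ∧ dx_i ∧ dx_j.
Expand each term, using dx_k ∧ dx_i ∧ dx_j = sgn(permutation) dx_{(a)} ∧ dx_{(b)} ∧ dx_{(c)} with (a < b < c) sorted:
  d(-2*w*z) includes (∂/∂w)(-2*w*z) dw = (-2*z) dw, which multiplied by dy ∧ dz gives (-2*z) dy ∧ dz ∧ dw
  d(3*y^2 + 2*z^2) includes (∂/∂z)(3*y^2 + 2*z^2) dz = (4*z) dz, which multiplied by dy ∧ dw gives (-4*z) dy ∧ dz ∧ dw
Collecting like 3-forms: d(omega) = (-6*z) dy ∧ dz ∧ dw.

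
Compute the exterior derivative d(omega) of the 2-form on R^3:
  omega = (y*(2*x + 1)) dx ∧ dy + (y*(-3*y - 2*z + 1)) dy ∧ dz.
d(omega) = 0

For a 2-form omega = sum_{i<j} g_{ij} dx_i ∧ dx_j, the exterior derivative is
  d(omega) = sum_{i<j} d(g_{ij}) ∧ dx_i ∧ dx_j = sum_{i<j, k} (∂g_{ij}/∂x_k) dx_k ∧ dx_i ∧ dx_j.
Expand each term, using dx_k ∧ dx_i ∧ dx_j = sgn(permutation) dx_{(a)} ∧ dx_{(b)} ∧ dx_{(c)} with (a < b < c) sorted:

Collecting like 3-forms: d(omega) = 0.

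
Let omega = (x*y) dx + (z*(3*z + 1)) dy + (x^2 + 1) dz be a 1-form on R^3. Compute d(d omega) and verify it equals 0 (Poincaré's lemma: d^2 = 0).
d(d omega) = 0

Step 1: d omega = sum_{i<j} (∂f_j/∂x_i - ∂f_i/∂x_j) dx_i ∧ dx_j:
  coeff of dx ∧ dy: -x
  coeff of dx ∧ dz: 2*x
  coeff of dy ∧ dz: -6*z - 1
Step 2: Apply d again to each 2-form coefficient. The only possible 3-form in R^3 is dx ∧ dy ∧ dz, with coefficient
  ∂(coeff of dy∧dz)/∂x - ∂(coeff of dx∧dz)/∂y + ∂(coeff of dx∧dy)/∂z
  = ∂/∂x (-6*z - 1) - ∂/∂y (2*x) + ∂/∂z (-x).
Each of these terms simplifies to sums of mixed partials that cancel in pairs. The result is 0 (by equality of mixed partials for smooth functions — Schwarz / Clairaut).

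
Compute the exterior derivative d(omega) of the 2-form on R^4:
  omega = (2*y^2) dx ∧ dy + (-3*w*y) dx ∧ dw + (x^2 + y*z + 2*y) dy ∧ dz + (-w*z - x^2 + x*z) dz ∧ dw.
d(omega) = (3*w) dx ∧ dy ∧ dw + (2*x) dx ∧ dy ∧ dz + (-2*x + z) dx ∧ dz ∧ dw

For a 2-form omega = sum_{i<j} g_{ij} dx_i ∧ dx_j, the exterior derivative is
  d(omega) = sum_{i<j} d(g_{ij}) ∧ dx_i ∧ dx_j = sum_{i<j, k} (∂g_{ij}/∂x_k) dx_k ∧ dx_i ∧ dx_j.
Expand each term, using dx_k ∧ dx_i ∧ dx_j = sgn(permutation) dx_{(a)} ∧ dx_{(b)} ∧ dx_{(c)} with (a < b < c) sorted:
  d(-3*w*y) includes (∂/∂y)(-3*w*y) dy = (-3*w) dy, which multiplied by dx ∧ dw gives (3*w) dx ∧ dy ∧ dw
  d(x^2 + y*z + 2*y) includes (∂/∂x)(x^2 + y*z + 2*y) dx = (2*x) dx, which multiplied by dy ∧ dz gives (2*x) dx ∧ dy ∧ dz
  d(-w*z - x^2 + x*z) includes (∂/∂x)(-w*z - x^2 + x*z) dx = (-2*x + z) dx, which multiplied by dz ∧ dw gives (-2*x + z) dx ∧ dz ∧ dw
Collecting like 3-forms: d(omega) = (3*w) dx ∧ dy ∧ dw + (2*x) dx ∧ dy ∧ dz + (-2*x + z) dx ∧ dz ∧ dw.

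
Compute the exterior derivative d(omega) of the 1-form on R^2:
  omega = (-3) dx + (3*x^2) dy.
d(omega) = (6*x) dx ∧ dy

For a 1-form omega = sum_i f_i dx_i, the exterior derivative is
  d(omega) = sum_{i < j} (∂f_j/∂x_i - ∂f_i/∂x_j) dx_i ∧ dx_j.
  coefficient of dx ∧ dy: ∂f_2/∂x - ∂f_1/∂y = ∂(3*x^2)/∂x - ∂(-3)/∂y = 6*x
Assembling: d(omega) = (6*x) dx ∧ dy.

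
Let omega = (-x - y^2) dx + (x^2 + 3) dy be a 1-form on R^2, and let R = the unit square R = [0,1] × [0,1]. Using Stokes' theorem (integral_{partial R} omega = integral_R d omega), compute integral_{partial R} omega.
integral_(partial R) omega = 2

Stokes: integral_partial_R omega = integral_R d omega with d omega = (∂Q/∂x - ∂P/∂y) dx ∧ dy.
  ∂Q/∂x = 2*x
  ∂P/∂y = -2*y
  integrand = ∂Q/∂x - ∂P/∂y = 2*x + 2*y.
Integrating over R: integral_0^1 integral_0^1 (2*x + 2*y) dx dy = 2.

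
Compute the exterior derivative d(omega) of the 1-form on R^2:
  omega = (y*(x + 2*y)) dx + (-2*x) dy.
d(omega) = (-x - 4*y - 2) dx ∧ dy

For a 1-form omega = sum_i f_i dx_i, the exterior derivative is
  d(omega) = sum_{i < j} (∂f_j/∂x_i - ∂f_i/∂x_j) dx_i ∧ dx_j.
  coefficient of dx ∧ dy: ∂f_2/∂x - ∂f_1/∂y = ∂(-2*x)/∂x - ∂(y*(x + 2*y))/∂y = -x - 4*y - 2
Assembling: d(omega) = (-x - 4*y - 2) dx ∧ dy.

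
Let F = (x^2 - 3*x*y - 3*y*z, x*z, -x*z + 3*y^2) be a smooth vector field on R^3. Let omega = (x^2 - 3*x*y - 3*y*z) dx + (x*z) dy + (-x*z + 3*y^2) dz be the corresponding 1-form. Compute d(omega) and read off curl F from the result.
d(omega) = (-x + 6*y) dy ∧ dz + (-3*y + z) dz ∧ dx + (3*x + 4*z) dx ∧ dy; curl F = (-x + 6*y, -3*y + z, 3*x + 4*z)

d omega = sum_{i<j} (∂f_j/∂x_i - ∂f_i/∂x_j) dx_i ∧ dx_j. Under the identification (dy ∧ dz, dz ∧ dx, dx ∧ dy) ↔ (e_x, e_y, e_z), the coefficients are exactly the components of curl F. Compute:
  ∂R/∂y - ∂Q/∂z = (6*y) - (x) = -x + 6*y
  ∂P/∂z - ∂R/∂x = (-3*y) - (-z) = -3*y + z
  ∂Q/∂x - ∂P/∂y = (z) - (-3*x - 3*z) = 3*x + 4*z.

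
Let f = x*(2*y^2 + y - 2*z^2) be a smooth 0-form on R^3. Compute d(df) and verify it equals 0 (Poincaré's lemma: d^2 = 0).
d(df) = 0

Step 1: df = sum_i (∂f/∂x_i) dx_i = (2*y^2 + y - 2*z^2) dx + (x*(4*y + 1)) dy + (-4*x*z) dz.
Step 2: Apply d again. Using the 1-form formula, the coefficient of dx ∧ dy in d(df) is ∂^2 f/∂x ∂y - ∂^2 f/∂y ∂x = (4*y + 1) - (4*y + 1) = 0 (equality of mixed partials for smooth f).
Similarly for dx ∧ dz and dy ∧ dz — all coefficients vanish. So d(df) = 0.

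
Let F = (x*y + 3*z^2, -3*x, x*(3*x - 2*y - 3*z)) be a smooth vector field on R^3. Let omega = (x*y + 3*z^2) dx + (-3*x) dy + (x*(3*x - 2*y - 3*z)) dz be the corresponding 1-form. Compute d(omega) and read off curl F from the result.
d(omega) = (-2*x) dy ∧ dz + (-6*x + 2*y + 9*z) dz ∧ dx + (-x - 3) dx ∧ dy; curl F = (-2*x, -6*x + 2*y + 9*z, -x - 3)

d omega = sum_{i<j} (∂f_j/∂x_i - ∂f_i/∂x_j) dx_i ∧ dx_j. Under the identification (dy ∧ dz, dz ∧ dx, dx ∧ dy) ↔ (e_x, e_y, e_z), the coefficients are exactly the components of curl F. Compute:
  ∂R/∂y - ∂Q/∂z = (-2*x) - (0) = -2*x
  ∂P/∂z - ∂R/∂x = (6*z) - (6*x - 2*y - 3*z) = -6*x + 2*y + 9*z
  ∂Q/∂x - ∂P/∂y = (-3) - (x) = -x - 3.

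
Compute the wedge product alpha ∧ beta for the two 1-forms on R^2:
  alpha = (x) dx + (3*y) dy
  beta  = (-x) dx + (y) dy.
alpha ∧ beta = (4*x*y) dx ∧ dy

Distribute the wedge, using dx_i ∧ dx_j = -dx_j ∧ dx_i and dx_i ∧ dx_i = 0. For each pair (i, j) with i < j, the coefficient of dx_i ∧ dx_j in alpha ∧ beta is (alpha_i * beta_j - alpha_j * beta_i). Collecting: alpha ∧ beta = (4*x*y) dx ∧ dy.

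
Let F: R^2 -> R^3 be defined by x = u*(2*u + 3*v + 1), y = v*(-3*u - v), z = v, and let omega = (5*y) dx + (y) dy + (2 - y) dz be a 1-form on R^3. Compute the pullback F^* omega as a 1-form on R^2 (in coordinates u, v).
F^* omega = (v*(-60*u^2 - 56*u*v - 15*u - 12*v^2 - 5*v)) du + (-36*u^2*v - 6*u*v^2 + 3*u*v + 2*v^3 + v^2 + 2) dv

Using F^*(f dg) = (f ∘ F) d(g ∘ F), substitute each coordinate x_i by F_i(u, v) in f_i, and replace dx_i by d F_i = (∂F_i/∂u) du + (∂F_i/∂v) dv.
  For the x component: f_1(F) = 5*v*(-3*u - v); d F_1 = (4*u + 3*v + 1) du + (3*u) dv
  For the y component: f_2(F) = v*(-3*u - v); d F_2 = (-3*v) du + (-3*u - 2*v) dv
  For the z component: f_3(F) = 3*u*v + v^2 + 2; d F_3 = (0) du + (1) dv
Combining and collecting du, dv coefficients:
  coeff of du: v*(-60*u^2 - 56*u*v - 15*u - 12*v^2 - 5*v)
  coeff of dv: -36*u^2*v - 6*u*v^2 + 3*u*v + 2*v^3 + v^2 + 2
F^* omega = (v*(-60*u^2 - 56*u*v - 15*u - 12*v^2 - 5*v)) du + (-36*u^2*v - 6*u*v^2 + 3*u*v + 2*v^3 + v^2 + 2) dv.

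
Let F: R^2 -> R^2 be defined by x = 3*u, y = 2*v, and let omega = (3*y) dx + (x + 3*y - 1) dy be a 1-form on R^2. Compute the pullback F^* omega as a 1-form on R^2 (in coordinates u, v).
F^* omega = (18*v) du + (6*u + 12*v - 2) dv

Using F^*(f dg) = (f ∘ F) d(g ∘ F), substitute each coordinate x_i by F_i(u, v) in f_i, and replace dx_i by d F_i = (∂F_i/∂u) du + (∂F_i/∂v) dv.
  For the x component: f_1(F) = 6*v; d F_1 = (3) du + (0) dv
  For the y component: f_2(F) = 3*u + 6*v - 1; d F_2 = (0) du + (2) dv
Combining and collecting du, dv coefficients:
  coeff of du: 18*v
  coeff of dv: 6*u + 12*v - 2
F^* omega = (18*v) du + (6*u + 12*v - 2) dv.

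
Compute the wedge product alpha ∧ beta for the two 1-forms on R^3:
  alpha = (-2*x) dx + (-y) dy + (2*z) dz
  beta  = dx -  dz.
alpha ∧ beta = (2*x - 2*z) dx ∧ dz + (y) dx ∧ dy + (y) dy ∧ dz

Distribute the wedge, using dx_i ∧ dx_j = -dx_j ∧ dx_i and dx_i ∧ dx_i = 0. For each pair (i, j) with i < j, the coefficient of dx_i ∧ dx_j in alpha ∧ beta is (alpha_i * beta_j - alpha_j * beta_i). Collecting: alpha ∧ beta = (2*x - 2*z) dx ∧ dz + (y) dx ∧ dy + (y) dy ∧ dz.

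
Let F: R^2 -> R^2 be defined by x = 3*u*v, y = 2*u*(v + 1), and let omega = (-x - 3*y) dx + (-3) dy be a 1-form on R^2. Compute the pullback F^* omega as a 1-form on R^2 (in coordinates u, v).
F^* omega = (-27*u*v^2 - 18*u*v - 6*v - 6) du + (3*u*(-9*u*v - 6*u - 2)) dv

Using F^*(f dg) = (f ∘ F) d(g ∘ F), substitute each coordinate x_i by F_i(u, v) in f_i, and replace dx_i by d F_i = (∂F_i/∂u) du + (∂F_i/∂v) dv.
  For the x component: f_1(F) = 3*u*(-3*v - 2); d F_1 = (3*v) du + (3*u) dv
  For the y component: f_2(F) = -3; d F_2 = (2*v + 2) du + (2*u) dv
Combining and collecting du, dv coefficients:
  coeff of du: -27*u*v^2 - 18*u*v - 6*v - 6
  coeff of dv: 3*u*(-9*u*v - 6*u - 2)
F^* omega = (-27*u*v^2 - 18*u*v - 6*v - 6) du + (3*u*(-9*u*v - 6*u - 2)) dv.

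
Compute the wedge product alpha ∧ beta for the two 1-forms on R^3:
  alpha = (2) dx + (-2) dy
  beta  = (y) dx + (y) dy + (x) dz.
alpha ∧ beta = (4*y) dx ∧ dy + (2*x) dx ∧ dz + (-2*x) dy ∧ dz

Distribute the wedge, using dx_i ∧ dx_j = -dx_j ∧ dx_i and dx_i ∧ dx_i = 0. For each pair (i, j) with i < j, the coefficient of dx_i ∧ dx_j in alpha ∧ beta is (alpha_i * beta_j - alpha_j * beta_i). Collecting: alpha ∧ beta = (4*y) dx ∧ dy + (2*x) dx ∧ dz + (-2*x) dy ∧ dz.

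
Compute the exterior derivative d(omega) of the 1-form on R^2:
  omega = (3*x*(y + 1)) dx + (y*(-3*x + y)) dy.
d(omega) = (-3*x - 3*y) dx ∧ dy

For a 1-form omega = sum_i f_i dx_i, the exterior derivative is
  d(omega) = sum_{i < j} (∂f_j/∂x_i - ∂f_i/∂x_j) dx_i ∧ dx_j.
  coefficient of dx ∧ dy: ∂f_2/∂x - ∂f_1/∂y = ∂(y*(-3*x + y))/∂x - ∂(3*x*(y + 1))/∂y = -3*x - 3*y
Assembling: d(omega) = (-3*x - 3*y) dx ∧ dy.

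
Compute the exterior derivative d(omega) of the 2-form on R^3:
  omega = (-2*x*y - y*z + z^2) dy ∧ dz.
d(omega) = (-2*y) dx ∧ dy ∧ dz

For a 2-form omega = sum_{i<j} g_{ij} dx_i ∧ dx_j, the exterior derivative is
  d(omega) = sum_{i<j} d(g_{ij}) ∧ dx_i ∧ dx_j = sum_{i<j, k} (∂g_{ij}/∂x_k) dx_k ∧ dx_i ∧ dx_j.
Expand each term, using dx_k ∧ dx_i ∧ dx_j = sgn(permutation) dx_{(a)} ∧ dx_{(b)} ∧ dx_{(c)} with (a < b < c) sorted:
  d(-2*x*y - y*z + z^2) includes (∂/∂x)(-2*x*y - y*z + z^2) dx = (-2*y) dx, which multiplied by dy ∧ dz gives (-2*y) dx ∧ dy ∧ dz
Collecting like 3-forms: d(omega) = (-2*y) dx ∧ dy ∧ dz.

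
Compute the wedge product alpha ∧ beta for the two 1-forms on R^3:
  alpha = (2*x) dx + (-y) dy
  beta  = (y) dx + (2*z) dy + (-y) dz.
alpha ∧ beta = (4*x*z + y^2) dx ∧ dy + (-2*x*y) dx ∧ dz + (y^2) dy ∧ dz

Distribute the wedge, using dx_i ∧ dx_j = -dx_j ∧ dx_i and dx_i ∧ dx_i = 0. For each pair (i, j) with i < j, the coefficient of dx_i ∧ dx_j in alpha ∧ beta is (alpha_i * beta_j - alpha_j * beta_i). Collecting: alpha ∧ beta = (4*x*z + y^2) dx ∧ dy + (-2*x*y) dx ∧ dz + (y^2) dy ∧ dz.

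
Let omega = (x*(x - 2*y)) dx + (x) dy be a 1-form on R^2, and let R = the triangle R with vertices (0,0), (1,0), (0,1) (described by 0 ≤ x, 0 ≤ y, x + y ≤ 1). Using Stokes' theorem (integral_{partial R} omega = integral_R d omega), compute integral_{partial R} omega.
integral_(partial R) omega = 5/6

Stokes: integral_partial_R omega = integral_R d omega with d omega = (∂Q/∂x - ∂P/∂y) dx ∧ dy.
  ∂Q/∂x = 1
  ∂P/∂y = -2*x
  integrand = ∂Q/∂x - ∂P/∂y = 2*x + 1.
Integrating over R: integral_0^1 integral_0^{1-x} (2*x + 1) dy dx = 5/6.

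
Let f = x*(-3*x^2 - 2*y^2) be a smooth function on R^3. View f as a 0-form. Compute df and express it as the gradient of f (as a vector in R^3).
df = (-9*x^2 - 2*y^2) dx + (-4*x*y) dy + (0) dz; grad f = (-9*x^2 - 2*y^2, -4*x*y, 0)

For a 0-form f, d f = (∂f/∂x) dx + (∂f/∂y) dy + (∂f/∂z) dz. The components of the vector representation are exactly the entries of grad f in Cartesian coordinates:
  ∂f/∂x = -9*x^2 - 2*y^2
  ∂f/∂y = -4*x*y
  ∂f/∂z = 0.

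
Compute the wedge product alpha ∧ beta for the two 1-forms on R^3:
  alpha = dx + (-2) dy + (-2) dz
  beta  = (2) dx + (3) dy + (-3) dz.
alpha ∧ beta = (7) dx ∧ dy + (1) dx ∧ dz + (12) dy ∧ dz

Distribute the wedge, using dx_i ∧ dx_j = -dx_j ∧ dx_i and dx_i ∧ dx_i = 0. For each pair (i, j) with i < j, the coefficient of dx_i ∧ dx_j in alpha ∧ beta is (alpha_i * beta_j - alpha_j * beta_i). Collecting: alpha ∧ beta = (7) dx ∧ dy + (1) dx ∧ dz + (12) dy ∧ dz.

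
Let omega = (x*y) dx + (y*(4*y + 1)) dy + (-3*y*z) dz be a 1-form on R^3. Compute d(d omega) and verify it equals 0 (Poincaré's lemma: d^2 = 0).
d(d omega) = 0

Step 1: d omega = sum_{i<j} (∂f_j/∂x_i - ∂f_i/∂x_j) dx_i ∧ dx_j:
  coeff of dx ∧ dy: -x
  coeff of dx ∧ dz: 0
  coeff of dy ∧ dz: -3*z
Step 2: Apply d again to each 2-form coefficient. The only possible 3-form in R^3 is dx ∧ dy ∧ dz, with coefficient
  ∂(coeff of dy∧dz)/∂x - ∂(coeff of dx∧dz)/∂y + ∂(coeff of dx∧dy)/∂z
  = ∂/∂x (-3*z) - ∂/∂y (0) + ∂/∂z (-x).
Each of these terms simplifies to sums of mixed partials that cancel in pairs. The result is 0 (by equality of mixed partials for smooth functions — Schwarz / Clairaut).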